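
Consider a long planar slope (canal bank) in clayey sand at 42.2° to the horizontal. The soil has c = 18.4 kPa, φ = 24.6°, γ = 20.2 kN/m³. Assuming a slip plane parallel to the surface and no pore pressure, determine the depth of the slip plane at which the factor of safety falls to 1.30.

Setting FS = 1.30 in FS = [c + γz cos²β tanφ] / [γz sinβ cosβ] and solving for z:
z = c / [γ cosβ (FS·sinβ − cosβ·tanφ)]
  = 18.4 / [20.2·cos42.2°·(1.30·sin42.2° − cos42.2°·tan24.6°)]
  = 18.4 / [20.2·0.7408·(1.30·0.6717 − 0.7408·0.4578)]
  = 18.4 / 7.9920 = 2.302 m

z = 2.30 m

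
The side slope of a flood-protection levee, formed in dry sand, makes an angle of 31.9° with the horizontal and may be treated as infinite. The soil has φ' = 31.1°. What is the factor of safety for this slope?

FS = 0.97

For a dry cohesionless infinite slope the factor of safety is FS = tanφ' / tanβ.
FS = tan31.1° / tan31.9° = 0.6032 / 0.6224 = 0.969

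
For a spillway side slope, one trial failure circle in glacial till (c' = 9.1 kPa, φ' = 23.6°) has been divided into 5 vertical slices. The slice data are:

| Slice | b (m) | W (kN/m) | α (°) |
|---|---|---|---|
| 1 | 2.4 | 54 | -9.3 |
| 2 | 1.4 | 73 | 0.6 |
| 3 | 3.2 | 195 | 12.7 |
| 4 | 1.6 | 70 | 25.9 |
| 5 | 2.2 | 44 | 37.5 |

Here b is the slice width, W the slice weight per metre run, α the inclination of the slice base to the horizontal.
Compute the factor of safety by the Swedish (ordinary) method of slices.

Ordinary method of slices: FS = Σ[c'·Δl_i + (W_i cosα_i)·tanφ'] / Σ W_i sinα_i, with Δl_i = b_i / cosα_i.
Slice 1: Δl = 2.4/cos(-9.3°) = 2.432 m; N'_1 = 54·cos(-9.3°) = 53.3; c'Δl = 22.13; W sinα = -8.7
Slice 2: Δl = 1.4/cos0.6° = 1.400 m; N'_2 = 73·cos0.6° = 73.0; c'Δl = 12.74; W sinα = 0.8
Slice 3: Δl = 3.2/cos12.7° = 3.280 m; N'_3 = 195·cos12.7° = 190.2; c'Δl = 29.85; W sinα = 42.9
Slice 4: Δl = 1.6/cos25.9° = 1.779 m; N'_4 = 70·cos25.9° = 63.0; c'Δl = 16.19; W sinα = 30.6
Slice 5: Δl = 2.2/cos37.5° = 2.773 m; N'_5 = 44·cos37.5° = 34.9; c'Δl = 25.23; W sinα = 26.8
Σc'Δl = 106.1 kN/m; ΣN' = 414.4 kN/m; ΣW sinα = 92.3 kN/m
Resisting = 106.1 + 414.4·tan23.6° = 106.1 + 181.0 = 287.2 kN/m
FS = 287.2 / 92.3 = 3.112

FS = 3.11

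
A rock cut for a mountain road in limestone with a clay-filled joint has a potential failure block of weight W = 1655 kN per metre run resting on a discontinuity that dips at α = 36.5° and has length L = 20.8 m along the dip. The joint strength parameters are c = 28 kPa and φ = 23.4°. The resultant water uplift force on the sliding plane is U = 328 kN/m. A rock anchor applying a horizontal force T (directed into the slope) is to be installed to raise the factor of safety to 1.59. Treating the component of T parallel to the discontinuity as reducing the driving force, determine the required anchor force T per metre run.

T = 358 kN/m

Resolving forces along and normal to the sliding plane, with the horizontal anchor force T adding T·sinα to the effective normal force and T·cosα acting up the plane against the driving force:
FS = [cL + (W cosα − U + T sinα) tanφ] / [W sinα − T cosα]
Without the anchor: N' = 1002.4 kN/m, driving T_d = 984.4 kN/m, resisting R = 28·20.8 + 1002.4·tan23.4° = 1016.2 kN/m, FS = 1.03.
Setting FS = 1.59 and solving for T:
1.59·(984.4 − T cos36.5°) = 1016.2 + T sin36.5°·tan23.4°
T·(sin36.5°·tan23.4° + 1.59·cos36.5°) = 1.59·984.4 − 1016.2
T·(0.5948·0.4327 + 1.59·0.8039) = 1565.2 − 1016.2 = 549.1
T·1.5355 = 549.1
T = 357.6 kN/m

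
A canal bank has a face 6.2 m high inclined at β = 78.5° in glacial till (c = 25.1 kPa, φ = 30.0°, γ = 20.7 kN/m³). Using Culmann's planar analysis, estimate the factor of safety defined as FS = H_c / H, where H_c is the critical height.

H_c = (4c/γ) · sinβ cosφ / [1 − cos(β − φ)]
    = (4·25.1/20.7) · sin78.5°·cos30.0° / [1 − cos48.5°]
    = 4.850 · 0.8486 / 0.3374 = 12.20 m
FS = H_c / H = 12.20 / 6.2 = 1.968

FS = 1.97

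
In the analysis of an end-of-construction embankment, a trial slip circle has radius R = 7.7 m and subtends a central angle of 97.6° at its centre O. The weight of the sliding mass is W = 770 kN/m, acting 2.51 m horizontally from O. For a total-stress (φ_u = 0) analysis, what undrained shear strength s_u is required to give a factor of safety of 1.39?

s_u = 26.6 kPa

FS = s_u·L_a·R / (W·d), so s_u = FS·W·d / (L_a·R).
Arc length L_a = R·θ = 7.7·(97.6°·π/180) = 7.7·1.7034 = 13.12 m
s_u = 1.39·770·2.51 / (13.12·7.7) = 2686.5 / 101.00 = 26.60 kPa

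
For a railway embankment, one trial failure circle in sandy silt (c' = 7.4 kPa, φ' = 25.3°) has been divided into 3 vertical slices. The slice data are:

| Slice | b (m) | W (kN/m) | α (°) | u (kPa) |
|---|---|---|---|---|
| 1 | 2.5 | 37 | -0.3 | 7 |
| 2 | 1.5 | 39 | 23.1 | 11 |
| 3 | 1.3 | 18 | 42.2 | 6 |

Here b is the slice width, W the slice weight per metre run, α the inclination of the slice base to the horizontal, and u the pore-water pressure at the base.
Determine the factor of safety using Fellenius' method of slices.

FS = 2.30

Ordinary method of slices: FS = Σ[c'·Δl_i + (W_i cosα_i − u_i·Δl_i)·tanφ'] / Σ W_i sinα_i, with Δl_i = b_i / cosα_i.
Slice 1: Δl = 2.5/cos(-0.3°) = 2.500 m; N'_1 = 37·cos(-0.3°) − 7·2.500 = 19.5; c'Δl = 18.50; W sinα = -0.2
Slice 2: Δl = 1.5/cos23.1° = 1.631 m; N'_2 = 39·cos23.1° − 11·1.631 = 17.9; c'Δl = 12.07; W sinα = 15.3
Slice 3: Δl = 1.3/cos42.2° = 1.755 m; N'_3 = 18·cos42.2° − 6·1.755 = 2.8; c'Δl = 12.99; W sinα = 12.1
Σc'Δl = 43.6 kN/m; ΣN' = 40.2 kN/m; ΣW sinα = 27.2 kN/m
Resisting = 43.6 + 40.2·tan25.3° = 43.6 + 19.0 = 62.6 kN/m
FS = 62.6 / 27.2 = 2.301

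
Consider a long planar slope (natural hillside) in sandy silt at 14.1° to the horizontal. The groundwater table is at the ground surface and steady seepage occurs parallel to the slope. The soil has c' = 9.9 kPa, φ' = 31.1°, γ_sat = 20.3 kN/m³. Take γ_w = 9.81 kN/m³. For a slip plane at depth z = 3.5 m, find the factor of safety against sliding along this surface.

FS = 1.83

With seepage parallel to the slope and the water table at the surface, the effective normal stress on the slip plane uses the buoyant unit weight γ' = γ_sat − γ_w while the driving shear stress uses γ_sat:
FS = [c' + γ' z cos²β tanφ'] / [γ_sat z sinβ cosβ]
γ' = 20.3 − 9.81 = 10.49 kN/m³
Numerator = 9.9 + 10.49·3.5·cos²14.1°·tan31.1° = 9.9 + 10.49·3.5·0.9407·0.6032 = 30.733 kPa
Denominator = 20.3·3.5·sin14.1°·cos14.1° = 20.3·3.5·0.2436·0.9699 = 16.787 kPa
FS = 30.733 / 16.787 = 1.831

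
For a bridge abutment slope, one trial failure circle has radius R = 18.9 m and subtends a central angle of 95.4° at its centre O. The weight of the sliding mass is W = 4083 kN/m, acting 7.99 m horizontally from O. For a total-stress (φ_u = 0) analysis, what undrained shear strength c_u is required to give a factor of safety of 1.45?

c_u = 79.5 kPa

FS = c_u·L_a·R / (W·d), so c_u = FS·W·d / (L_a·R).
Arc length L_a = R·θ = 18.9·(95.4°·π/180) = 18.9·1.6650 = 31.47 m
c_u = 1.45·4083·7.99 / (31.47·18.9) = 47303.6 / 594.77 = 79.53 kPa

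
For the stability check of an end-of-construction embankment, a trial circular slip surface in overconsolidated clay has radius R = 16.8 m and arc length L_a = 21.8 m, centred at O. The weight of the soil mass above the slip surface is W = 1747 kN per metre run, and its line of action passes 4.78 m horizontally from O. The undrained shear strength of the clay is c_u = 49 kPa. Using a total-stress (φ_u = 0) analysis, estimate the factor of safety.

FS = 2.15

Taking moments about the centre O, the resisting moment is provided by the undrained shear strength acting along the arc:
M_R = c_u·L_a·R = 49·21.80·16.8 = 17945.8 kN·m/m
M_D = W·d = 1747·4.78 = 8350.7 kN·m/m
FS = M_R / M_D = 17945.8 / 8350.7 = 2.149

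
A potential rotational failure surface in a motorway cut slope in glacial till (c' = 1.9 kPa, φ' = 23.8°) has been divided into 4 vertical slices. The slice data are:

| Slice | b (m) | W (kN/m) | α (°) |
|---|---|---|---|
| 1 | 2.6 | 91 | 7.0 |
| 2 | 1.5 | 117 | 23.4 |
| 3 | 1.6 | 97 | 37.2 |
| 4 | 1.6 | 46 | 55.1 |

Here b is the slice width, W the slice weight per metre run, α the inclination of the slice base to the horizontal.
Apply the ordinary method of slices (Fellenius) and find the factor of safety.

Ordinary method of slices: FS = Σ[c'·Δl_i + (W_i cosα_i)·tanφ'] / Σ W_i sinα_i, with Δl_i = b_i / cosα_i.
Slice 1: Δl = 2.6/cos7.0° = 2.620 m; N'_1 = 91·cos7.0° = 90.3; c'Δl = 4.98; W sinα = 11.1
Slice 2: Δl = 1.5/cos23.4° = 1.634 m; N'_2 = 117·cos23.4° = 107.4; c'Δl = 3.11; W sinα = 46.5
Slice 3: Δl = 1.6/cos37.2° = 2.009 m; N'_3 = 97·cos37.2° = 77.3; c'Δl = 3.82; W sinα = 58.6
Slice 4: Δl = 1.6/cos55.1° = 2.796 m; N'_4 = 46·cos55.1° = 26.3; c'Δl = 5.31; W sinα = 37.7
Σc'Δl = 17.2 kN/m; ΣN' = 301.3 kN/m; ΣW sinα = 153.9 kN/m
Resisting = 17.2 + 301.3·tan23.8° = 17.2 + 132.9 = 150.1 kN/m
FS = 150.1 / 153.9 = 0.975

FS = 0.98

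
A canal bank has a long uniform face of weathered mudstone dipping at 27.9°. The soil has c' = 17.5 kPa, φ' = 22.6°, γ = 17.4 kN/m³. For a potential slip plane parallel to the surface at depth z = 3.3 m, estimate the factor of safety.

FS = 1.52

For an infinite slope with a slip plane parallel to the surface (no pore pressure): FS = [c' + γz cos²β tanφ'] / [γz sinβ cosβ].
γz = 17.4·3.3 = 57.42 kN/m²
Numerator = 17.5 + 57.42·cos²27.9°·tan22.6° = 17.5 + 57.42·0.7810·0.4163 = 36.168 kPa
Denominator = 57.42·sin27.9°·cos27.9° = 57.42·0.4679·0.8838 = 23.745 kPa
FS = 36.168 / 23.745 = 1.523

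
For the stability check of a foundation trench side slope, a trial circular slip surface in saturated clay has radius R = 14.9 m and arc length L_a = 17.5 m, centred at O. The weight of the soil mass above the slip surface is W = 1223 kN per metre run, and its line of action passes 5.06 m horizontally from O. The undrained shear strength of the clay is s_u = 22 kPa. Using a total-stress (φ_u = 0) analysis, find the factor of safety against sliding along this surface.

FS = 0.93

Taking moments about the centre O, the resisting moment is provided by the undrained shear strength acting along the arc:
M_R = s_u·L_a·R = 22·17.50·14.9 = 5736.5 kN·m/m
M_D = W·d = 1223·5.06 = 6188.4 kN·m/m
FS = M_R / M_D = 5736.5 / 6188.4 = 0.927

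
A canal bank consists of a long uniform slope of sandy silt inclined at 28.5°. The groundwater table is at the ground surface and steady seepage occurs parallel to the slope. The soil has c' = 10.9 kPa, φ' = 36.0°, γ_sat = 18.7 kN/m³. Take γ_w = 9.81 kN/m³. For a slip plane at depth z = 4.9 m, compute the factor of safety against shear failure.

FS = 0.92

With seepage parallel to the slope and the water table at the surface, the effective normal stress on the slip plane uses the buoyant unit weight γ' = γ_sat − γ_w while the driving shear stress uses γ_sat:
FS = [c' + γ' z cos²β tanφ'] / [γ_sat z sinβ cosβ]
γ' = 18.7 − 9.81 = 8.89 kN/m³
Numerator = 10.9 + 8.89·4.9·cos²28.5°·tan36.0° = 10.9 + 8.89·4.9·0.7723·0.7265 = 35.343 kPa
Denominator = 18.7·4.9·sin28.5°·cos28.5° = 18.7·4.9·0.4772·0.8788 = 38.424 kPa
FS = 35.343 / 38.424 = 0.920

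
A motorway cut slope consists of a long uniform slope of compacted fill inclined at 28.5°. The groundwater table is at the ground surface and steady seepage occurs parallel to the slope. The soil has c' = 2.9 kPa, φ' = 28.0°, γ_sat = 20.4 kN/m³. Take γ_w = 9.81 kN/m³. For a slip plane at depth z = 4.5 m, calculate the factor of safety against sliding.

FS = 0.58

With seepage parallel to the slope and the water table at the surface, the effective normal stress on the slip plane uses the buoyant unit weight γ' = γ_sat − γ_w while the driving shear stress uses γ_sat:
FS = [c' + γ' z cos²β tanφ'] / [γ_sat z sinβ cosβ]
γ' = 20.4 − 9.81 = 10.59 kN/m³
Numerator = 2.9 + 10.59·4.5·cos²28.5°·tan28.0° = 2.9 + 10.59·4.5·0.7723·0.5317 = 22.470 kPa
Denominator = 20.4·4.5·sin28.5°·cos28.5° = 20.4·4.5·0.4772·0.8788 = 38.495 kPa
FS = 22.470 / 38.495 = 0.584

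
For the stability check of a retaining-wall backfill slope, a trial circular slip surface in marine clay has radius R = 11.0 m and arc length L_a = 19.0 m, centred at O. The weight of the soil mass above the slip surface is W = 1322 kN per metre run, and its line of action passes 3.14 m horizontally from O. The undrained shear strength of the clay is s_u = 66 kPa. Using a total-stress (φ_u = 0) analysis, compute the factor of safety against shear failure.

FS = 3.32

Taking moments about the centre O, the resisting moment is provided by the undrained shear strength acting along the arc:
M_R = s_u·L_a·R = 66·19.00·11.0 = 13794.0 kN·m/m
M_D = W·d = 1322·3.14 = 4151.1 kN·m/m
FS = M_R / M_D = 13794.0 / 4151.1 = 3.323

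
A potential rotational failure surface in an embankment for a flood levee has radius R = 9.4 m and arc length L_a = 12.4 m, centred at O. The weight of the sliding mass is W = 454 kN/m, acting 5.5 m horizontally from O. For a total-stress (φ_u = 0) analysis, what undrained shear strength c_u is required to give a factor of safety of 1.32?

c_u = 28.3 kPa

FS = c_u·L_a·R / (W·d), so c_u = FS·W·d / (L_a·R).
c_u = 1.32·454·5.5 / (12.40·9.4) = 3296.0 / 116.56 = 28.28 kPa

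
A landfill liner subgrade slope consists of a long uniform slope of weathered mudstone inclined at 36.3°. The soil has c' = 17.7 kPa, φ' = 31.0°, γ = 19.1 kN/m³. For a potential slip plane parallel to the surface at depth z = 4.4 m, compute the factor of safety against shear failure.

For an infinite slope with a slip plane parallel to the surface (no pore pressure): FS = [c' + γz cos²β tanφ'] / [γz sinβ cosβ].
γz = 19.1·4.4 = 84.04 kN/m²
Numerator = 17.7 + 84.04·cos²36.3°·tan31.0° = 17.7 + 84.04·0.6495·0.6009 = 50.498 kPa
Denominator = 84.04·sin36.3°·cos36.3° = 84.04·0.5920·0.8059 = 40.097 kPa
FS = 50.498 / 40.097 = 1.259

FS = 1.26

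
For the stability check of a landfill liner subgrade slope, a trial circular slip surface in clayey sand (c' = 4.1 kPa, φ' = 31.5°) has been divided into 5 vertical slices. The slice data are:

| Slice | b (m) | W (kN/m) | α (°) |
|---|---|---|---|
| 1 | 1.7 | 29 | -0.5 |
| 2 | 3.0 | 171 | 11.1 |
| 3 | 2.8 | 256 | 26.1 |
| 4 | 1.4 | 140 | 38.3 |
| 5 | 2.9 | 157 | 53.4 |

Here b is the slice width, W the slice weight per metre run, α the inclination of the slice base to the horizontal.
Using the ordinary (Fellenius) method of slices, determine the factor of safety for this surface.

FS = 1.24

Ordinary method of slices: FS = Σ[c'·Δl_i + (W_i cosα_i)·tanφ'] / Σ W_i sinα_i, with Δl_i = b_i / cosα_i.
Slice 1: Δl = 1.7/cos(-0.5°) = 1.700 m; N'_1 = 29·cos(-0.5°) = 29.0; c'Δl = 6.97; W sinα = -0.3
Slice 2: Δl = 3.0/cos11.1° = 3.057 m; N'_2 = 171·cos11.1° = 167.8; c'Δl = 12.53; W sinα = 32.9
Slice 3: Δl = 2.8/cos26.1° = 3.118 m; N'_3 = 256·cos26.1° = 229.9; c'Δl = 12.78; W sinα = 112.6
Slice 4: Δl = 1.4/cos38.3° = 1.784 m; N'_4 = 140·cos38.3° = 109.9; c'Δl = 7.31; W sinα = 86.8
Slice 5: Δl = 2.9/cos53.4° = 4.864 m; N'_5 = 157·cos53.4° = 93.6; c'Δl = 19.94; W sinα = 126.0
Σc'Δl = 59.5 kN/m; ΣN' = 630.2 kN/m; ΣW sinα = 358.1 kN/m
Resisting = 59.5 + 630.2·tan31.5° = 59.5 + 386.2 = 445.7 kN/m
FS = 445.7 / 358.1 = 1.245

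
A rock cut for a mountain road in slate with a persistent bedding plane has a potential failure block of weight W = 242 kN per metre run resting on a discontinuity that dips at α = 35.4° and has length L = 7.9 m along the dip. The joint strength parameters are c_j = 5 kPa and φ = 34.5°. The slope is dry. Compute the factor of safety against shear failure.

FS = 1.25

Resolving the block weight along and normal to the plane and applying the Mohr–Coulomb strength on the joint:
N' = W cosα = 242·cos35.4° = 197.3 kN/m
Driving force T = W sinα = 242·sin35.4° = 140.2 kN/m
Resisting force R = c_j·L + N'·tanφ = 5·7.9 + 197.3·tan34.5° = 39.5 + 135.6 = 175.1 kN/m
FS = R / T = 175.1 / 140.2 = 1.249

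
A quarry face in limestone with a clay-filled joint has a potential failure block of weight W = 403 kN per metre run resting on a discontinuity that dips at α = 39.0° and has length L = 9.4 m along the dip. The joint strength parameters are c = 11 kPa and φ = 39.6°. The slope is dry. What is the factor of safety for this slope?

Resolving the block weight along and normal to the plane and applying the Mohr–Coulomb strength on the joint:
N' = W cosα = 403·cos39.0° = 313.2 kN/m
Driving force T = W sinα = 403·sin39.0° = 253.6 kN/m
Resisting force R = c·L + N'·tanφ = 11·9.4 + 313.2·tan39.6° = 103.4 + 259.1 = 362.5 kN/m
FS = R / T = 362.5 / 253.6 = 1.429

FS = 1.43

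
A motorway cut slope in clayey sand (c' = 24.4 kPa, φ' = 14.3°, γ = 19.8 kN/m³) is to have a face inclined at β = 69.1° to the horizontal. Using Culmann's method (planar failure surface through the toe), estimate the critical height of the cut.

H_c = 10.54 m

Culmann's analysis gives the critical failure plane at α_cr = (β + φ')/2 = (69.1 + 14.3)/2 = 41.7°, and the critical height
H_c = (4c'/γ) · sinβ cosφ' / [1 − cos(β − φ')]
    = (4·24.4/19.8) · sin69.1°·cos14.3° / [1 − cos(54.8°)]
    = 4.929 · 0.9342·0.9690 / [1 − 0.5764]
    = 4.929 · 0.9053 / 0.4236
    = 10.54 m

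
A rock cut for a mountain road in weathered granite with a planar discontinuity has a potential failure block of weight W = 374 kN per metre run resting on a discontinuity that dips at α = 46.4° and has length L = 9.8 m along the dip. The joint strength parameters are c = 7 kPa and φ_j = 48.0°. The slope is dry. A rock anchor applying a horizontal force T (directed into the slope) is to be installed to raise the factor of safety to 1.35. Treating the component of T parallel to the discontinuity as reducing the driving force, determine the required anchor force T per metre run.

T = 6 kN/m

Resolving forces along and normal to the sliding plane, with the horizontal anchor force T adding T·sinα to the effective normal force and T·cosα acting up the plane against the driving force:
FS = [cL + (W cosα + T sinα) tanφ_j] / [W sinα − T cosα]
Without the anchor: N' = 257.9 kN/m, driving T_d = 270.8 kN/m, resisting R = 7·9.8 + 257.9·tan48.0° = 355.0 kN/m, FS = 1.31.
Setting FS = 1.35 and solving for T:
1.35·(270.8 − T cos46.4°) = 355.0 + T sin46.4°·tan48.0°
T·(sin46.4°·tan48.0° + 1.35·cos46.4°) = 1.35·270.8 − 355.0
T·(0.7242·1.1106 + 1.35·0.6896) = 365.6 − 355.0 = 10.6
T·1.7353 = 10.6
T = 6.1 kN/m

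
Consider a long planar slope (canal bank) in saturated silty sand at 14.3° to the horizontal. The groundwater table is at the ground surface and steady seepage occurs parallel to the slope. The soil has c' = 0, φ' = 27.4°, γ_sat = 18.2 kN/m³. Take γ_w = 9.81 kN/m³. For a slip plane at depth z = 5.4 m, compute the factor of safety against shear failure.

FS = 0.94

With seepage parallel to the slope and the water table at the surface, the effective normal stress on the slip plane uses the buoyant unit weight γ' = γ_sat − γ_w while the driving shear stress uses γ_sat:
FS = [c' + γ' z cos²β tanφ'] / [γ_sat z sinβ cosβ]
(For c' = 0 this reduces to FS = (γ'/γ_sat)·tanφ'/tanβ.)
γ' = 18.2 − 9.81 = 8.39 kN/m³
Numerator = 0.0 + 8.39·5.4·cos²14.3°·tan27.4° = 0.0 + 8.39·5.4·0.9390·0.5184 = 22.052 kPa
Denominator = 18.2·5.4·sin14.3°·cos14.3° = 18.2·5.4·0.2470·0.9690 = 23.523 kPa
FS = 22.052 / 23.523 = 0.937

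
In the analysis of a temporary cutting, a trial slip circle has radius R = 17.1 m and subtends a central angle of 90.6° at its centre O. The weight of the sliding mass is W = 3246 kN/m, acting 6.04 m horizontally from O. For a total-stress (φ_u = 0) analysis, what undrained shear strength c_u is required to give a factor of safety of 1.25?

FS = c_u·L_a·R / (W·d), so c_u = FS·W·d / (L_a·R).
Arc length L_a = R·θ = 17.1·(90.6°·π/180) = 17.1·1.5813 = 27.04 m
c_u = 1.25·3246·6.04 / (27.04·17.1) = 24507.3 / 462.38 = 53.00 kPa

c_u = 53.0 kPa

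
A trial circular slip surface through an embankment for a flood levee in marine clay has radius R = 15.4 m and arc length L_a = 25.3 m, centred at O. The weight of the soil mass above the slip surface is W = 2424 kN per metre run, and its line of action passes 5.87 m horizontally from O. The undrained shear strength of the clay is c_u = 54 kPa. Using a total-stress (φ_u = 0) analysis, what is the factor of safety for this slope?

Taking moments about the centre O, the resisting moment is provided by the undrained shear strength acting along the arc:
M_R = c_u·L_a·R = 54·25.30·15.4 = 21039.5 kN·m/m
M_D = W·d = 2424·5.87 = 14228.9 kN·m/m
FS = M_R / M_D = 21039.5 / 14228.9 = 1.479

FS = 1.48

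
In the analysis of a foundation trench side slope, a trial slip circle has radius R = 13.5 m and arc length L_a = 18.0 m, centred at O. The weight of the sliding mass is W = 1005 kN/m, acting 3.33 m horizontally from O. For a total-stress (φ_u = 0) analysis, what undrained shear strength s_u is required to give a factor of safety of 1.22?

s_u = 16.8 kPa

FS = s_u·L_a·R / (W·d), so s_u = FS·W·d / (L_a·R).
s_u = 1.22·1005·3.33 / (18.00·13.5) = 4082.9 / 243.00 = 16.80 kPa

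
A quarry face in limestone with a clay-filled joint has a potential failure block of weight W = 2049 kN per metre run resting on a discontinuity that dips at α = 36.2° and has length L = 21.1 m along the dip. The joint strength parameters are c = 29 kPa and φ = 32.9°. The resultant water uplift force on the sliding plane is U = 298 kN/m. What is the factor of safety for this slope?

Resolving the block weight along and normal to the plane and applying the Mohr–Coulomb strength on the joint:
N' = W cosα − U = 2049·cos36.2° − 298 = 1355.5 kN/m
Driving force T = W sinα = 2049·sin36.2° = 1210.2 kN/m
Resisting force R = c·L + N'·tanφ = 29·21.1 + 1355.5·tan32.9° = 611.9 + 876.9 = 1488.8 kN/m
FS = R / T = 1488.8 / 1210.2 = 1.230

FS = 1.23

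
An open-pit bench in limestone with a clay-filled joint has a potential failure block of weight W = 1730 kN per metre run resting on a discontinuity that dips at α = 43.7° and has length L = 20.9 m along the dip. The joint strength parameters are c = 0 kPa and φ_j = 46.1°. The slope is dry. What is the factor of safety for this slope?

FS = 1.09

Resolving the block weight along and normal to the plane and applying the Mohr–Coulomb strength on the joint:
N' = W cosα = 1730·cos43.7° = 1250.7 kN/m
Driving force T = W sinα = 1730·sin43.7° = 1195.2 kN/m
Resisting force R = c·L + N'·tanφ_j = 0·20.9 + 1250.7·tan46.1° = 0.0 + 1299.7 = 1299.7 kN/m
FS = R / T = 1299.7 / 1195.2 = 1.087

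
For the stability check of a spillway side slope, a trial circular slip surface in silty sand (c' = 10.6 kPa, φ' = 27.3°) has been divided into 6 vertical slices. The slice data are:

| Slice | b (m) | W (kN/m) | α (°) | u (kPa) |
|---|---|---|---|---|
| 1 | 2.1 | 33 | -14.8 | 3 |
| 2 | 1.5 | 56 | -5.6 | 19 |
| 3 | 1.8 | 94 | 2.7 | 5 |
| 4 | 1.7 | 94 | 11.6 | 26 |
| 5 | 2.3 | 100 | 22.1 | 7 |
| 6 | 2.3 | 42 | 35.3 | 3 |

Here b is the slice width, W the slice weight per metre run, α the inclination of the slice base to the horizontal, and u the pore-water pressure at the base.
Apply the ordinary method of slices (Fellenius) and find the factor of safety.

Ordinary method of slices: FS = Σ[c'·Δl_i + (W_i cosα_i − u_i·Δl_i)·tanφ'] / Σ W_i sinα_i, with Δl_i = b_i / cosα_i.
Slice 1: Δl = 2.1/cos(-14.8°) = 2.172 m; N'_1 = 33·cos(-14.8°) − 3·2.172 = 25.4; c'Δl = 23.02; W sinα = -8.4
Slice 2: Δl = 1.5/cos(-5.6°) = 1.507 m; N'_2 = 56·cos(-5.6°) − 19·1.507 = 27.1; c'Δl = 15.98; W sinα = -5.5
Slice 3: Δl = 1.8/cos2.7° = 1.802 m; N'_3 = 94·cos2.7° − 5·1.802 = 84.9; c'Δl = 19.10; W sinα = 4.4
Slice 4: Δl = 1.7/cos11.6° = 1.735 m; N'_4 = 94·cos11.6° − 26·1.735 = 47.0; c'Δl = 18.40; W sinα = 18.9
Slice 5: Δl = 2.3/cos22.1° = 2.482 m; N'_5 = 100·cos22.1° − 7·2.482 = 75.3; c'Δl = 26.31; W sinα = 37.6
Slice 6: Δl = 2.3/cos35.3° = 2.818 m; N'_6 = 42·cos35.3° − 3·2.818 = 25.8; c'Δl = 29.87; W sinα = 24.3
Σc'Δl = 132.7 kN/m; ΣN' = 285.4 kN/m; ΣW sinα = 71.3 kN/m
Resisting = 132.7 + 285.4·tan27.3° = 132.7 + 147.3 = 280.0 kN/m
FS = 280.0 / 71.3 = 3.926

FS = 3.93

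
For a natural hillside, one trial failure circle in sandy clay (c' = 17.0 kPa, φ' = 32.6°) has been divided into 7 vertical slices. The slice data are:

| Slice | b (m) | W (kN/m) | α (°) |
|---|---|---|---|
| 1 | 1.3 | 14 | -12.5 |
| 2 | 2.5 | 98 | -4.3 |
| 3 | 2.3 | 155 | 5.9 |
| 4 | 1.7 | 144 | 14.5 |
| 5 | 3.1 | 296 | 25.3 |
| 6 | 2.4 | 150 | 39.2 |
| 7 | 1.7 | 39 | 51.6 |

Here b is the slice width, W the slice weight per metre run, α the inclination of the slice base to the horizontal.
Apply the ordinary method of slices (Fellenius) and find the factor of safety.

Ordinary method of slices: FS = Σ[c'·Δl_i + (W_i cosα_i)·tanφ'] / Σ W_i sinα_i, with Δl_i = b_i / cosα_i.
Slice 1: Δl = 1.3/cos(-12.5°) = 1.332 m; N'_1 = 14·cos(-12.5°) = 13.7; c'Δl = 22.64; W sinα = -3.0
Slice 2: Δl = 2.5/cos(-4.3°) = 2.507 m; N'_2 = 98·cos(-4.3°) = 97.7; c'Δl = 42.62; W sinα = -7.3
Slice 3: Δl = 2.3/cos5.9° = 2.312 m; N'_3 = 155·cos5.9° = 154.2; c'Δl = 39.31; W sinα = 15.9
Slice 4: Δl = 1.7/cos14.5° = 1.756 m; N'_4 = 144·cos14.5° = 139.4; c'Δl = 29.85; W sinα = 36.1
Slice 5: Δl = 3.1/cos25.3° = 3.429 m; N'_5 = 296·cos25.3° = 267.6; c'Δl = 58.29; W sinα = 126.5
Slice 6: Δl = 2.4/cos39.2° = 3.097 m; N'_6 = 150·cos39.2° = 116.2; c'Δl = 52.65; W sinα = 94.8
Slice 7: Δl = 1.7/cos51.6° = 2.737 m; N'_7 = 39·cos51.6° = 24.2; c'Δl = 46.53; W sinα = 30.6
Σc'Δl = 291.9 kN/m; ΣN' = 813.1 kN/m; ΣW sinα = 293.5 kN/m
Resisting = 291.9 + 813.1·tan32.6° = 291.9 + 520.0 = 811.9 kN/m
FS = 811.9 / 293.5 = 2.766

FS = 2.77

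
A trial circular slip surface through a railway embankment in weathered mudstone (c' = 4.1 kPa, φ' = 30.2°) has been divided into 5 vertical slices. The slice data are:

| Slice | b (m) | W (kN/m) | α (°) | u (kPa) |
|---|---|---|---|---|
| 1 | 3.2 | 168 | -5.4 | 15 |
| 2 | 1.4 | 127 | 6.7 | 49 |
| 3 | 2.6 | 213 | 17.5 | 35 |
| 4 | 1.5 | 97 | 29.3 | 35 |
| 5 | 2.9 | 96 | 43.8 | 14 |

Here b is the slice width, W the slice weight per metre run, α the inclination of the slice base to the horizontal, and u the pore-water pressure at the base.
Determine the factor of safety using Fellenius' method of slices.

FS = 1.36

Ordinary method of slices: FS = Σ[c'·Δl_i + (W_i cosα_i − u_i·Δl_i)·tanφ'] / Σ W_i sinα_i, with Δl_i = b_i / cosα_i.
Slice 1: Δl = 3.2/cos(-5.4°) = 3.214 m; N'_1 = 168·cos(-5.4°) − 15·3.214 = 119.0; c'Δl = 13.18; W sinα = -15.8
Slice 2: Δl = 1.4/cos6.7° = 1.410 m; N'_2 = 127·cos6.7° − 49·1.410 = 57.1; c'Δl = 5.78; W sinα = 14.8
Slice 3: Δl = 2.6/cos17.5° = 2.726 m; N'_3 = 213·cos17.5° − 35·2.726 = 107.7; c'Δl = 11.18; W sinα = 64.1
Slice 4: Δl = 1.5/cos29.3° = 1.720 m; N'_4 = 97·cos29.3° − 35·1.720 = 24.4; c'Δl = 7.05; W sinα = 47.5
Slice 5: Δl = 2.9/cos43.8° = 4.018 m; N'_5 = 96·cos43.8° − 14·4.018 = 13.0; c'Δl = 16.47; W sinα = 66.4
Σc'Δl = 53.7 kN/m; ΣN' = 321.3 kN/m; ΣW sinα = 177.0 kN/m
Resisting = 53.7 + 321.3·tan30.2° = 53.7 + 187.0 = 240.6 kN/m
FS = 240.6 / 177.0 = 1.360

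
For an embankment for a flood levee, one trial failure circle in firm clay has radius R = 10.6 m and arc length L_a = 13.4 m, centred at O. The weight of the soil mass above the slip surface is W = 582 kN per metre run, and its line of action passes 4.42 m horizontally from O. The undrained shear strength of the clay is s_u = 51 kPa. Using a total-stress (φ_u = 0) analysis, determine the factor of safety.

FS = 2.82

Taking moments about the centre O, the resisting moment is provided by the undrained shear strength acting along the arc:
M_R = s_u·L_a·R = 51·13.40·10.6 = 7244.0 kN·m/m
M_D = W·d = 582·4.42 = 2572.4 kN·m/m
FS = M_R / M_D = 7244.0 / 2572.4 = 2.816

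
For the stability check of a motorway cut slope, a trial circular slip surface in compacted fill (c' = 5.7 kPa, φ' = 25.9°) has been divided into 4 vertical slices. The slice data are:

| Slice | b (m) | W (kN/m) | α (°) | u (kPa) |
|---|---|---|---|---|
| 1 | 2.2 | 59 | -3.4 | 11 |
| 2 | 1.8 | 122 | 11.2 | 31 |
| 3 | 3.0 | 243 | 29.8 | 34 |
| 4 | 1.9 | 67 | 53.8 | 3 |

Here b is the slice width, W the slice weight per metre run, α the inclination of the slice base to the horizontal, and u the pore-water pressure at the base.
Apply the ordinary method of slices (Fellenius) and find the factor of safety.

Ordinary method of slices: FS = Σ[c'·Δl_i + (W_i cosα_i − u_i·Δl_i)·tanφ'] / Σ W_i sinα_i, with Δl_i = b_i / cosα_i.
Slice 1: Δl = 2.2/cos(-3.4°) = 2.204 m; N'_1 = 59·cos(-3.4°) − 11·2.204 = 34.7; c'Δl = 12.56; W sinα = -3.5
Slice 2: Δl = 1.8/cos11.2° = 1.835 m; N'_2 = 122·cos11.2° − 31·1.835 = 62.8; c'Δl = 10.46; W sinα = 23.7
Slice 3: Δl = 3.0/cos29.8° = 3.457 m; N'_3 = 243·cos29.8° − 34·3.457 = 93.3; c'Δl = 19.71; W sinα = 120.8
Slice 4: Δl = 1.9/cos53.8° = 3.217 m; N'_4 = 67·cos53.8° − 3·3.217 = 29.9; c'Δl = 18.34; W sinα = 54.1
Σc'Δl = 61.1 kN/m; ΣN' = 220.7 kN/m; ΣW sinα = 195.0 kN/m
Resisting = 61.1 + 220.7·tan25.9° = 61.1 + 107.2 = 168.2 kN/m
FS = 168.2 / 195.0 = 0.863

FS = 0.86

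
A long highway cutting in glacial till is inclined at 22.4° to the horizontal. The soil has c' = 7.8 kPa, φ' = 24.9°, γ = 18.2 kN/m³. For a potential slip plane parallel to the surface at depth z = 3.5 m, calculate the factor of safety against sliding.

For an infinite slope with a slip plane parallel to the surface (no pore pressure): FS = [c' + γz cos²β tanφ'] / [γz sinβ cosβ].
γz = 18.2·3.5 = 63.70 kN/m²
Numerator = 7.8 + 63.70·cos²22.4°·tan24.9° = 7.8 + 63.70·0.8548·0.4642 = 33.075 kPa
Denominator = 63.70·sin22.4°·cos22.4° = 63.70·0.3811·0.9245 = 22.443 kPa
FS = 33.075 / 22.443 = 1.474

FS = 1.47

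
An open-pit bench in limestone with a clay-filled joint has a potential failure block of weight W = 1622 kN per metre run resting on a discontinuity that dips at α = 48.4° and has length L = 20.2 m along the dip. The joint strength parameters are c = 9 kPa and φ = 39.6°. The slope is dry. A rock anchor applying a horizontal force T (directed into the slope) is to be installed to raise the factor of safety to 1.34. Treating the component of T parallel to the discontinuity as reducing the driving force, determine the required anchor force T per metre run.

T = 366 kN/m

Resolving forces along and normal to the sliding plane, with the horizontal anchor force T adding T·sinα to the effective normal force and T·cosα acting up the plane against the driving force:
FS = [cL + (W cosα + T sinα) tanφ] / [W sinα − T cosα]
Without the anchor: N' = 1076.9 kN/m, driving T_d = 1212.9 kN/m, resisting R = 9·20.2 + 1076.9·tan39.6° = 1072.7 kN/m, FS = 0.88.
Setting FS = 1.34 and solving for T:
1.34·(1212.9 − T cos48.4°) = 1072.7 + T sin48.4°·tan39.6°
T·(sin48.4°·tan39.6° + 1.34·cos48.4°) = 1.34·1212.9 − 1072.7
T·(0.7478·0.8273 + 1.34·0.6639) = 1625.3 − 1072.7 = 552.6
T·1.5083 = 552.6
T = 366.4 kN/m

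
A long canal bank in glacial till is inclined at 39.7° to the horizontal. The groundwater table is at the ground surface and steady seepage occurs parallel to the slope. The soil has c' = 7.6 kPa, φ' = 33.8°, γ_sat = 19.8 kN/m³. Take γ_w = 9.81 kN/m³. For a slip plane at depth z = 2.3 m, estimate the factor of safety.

FS = 0.75

With seepage parallel to the slope and the water table at the surface, the effective normal stress on the slip plane uses the buoyant unit weight γ' = γ_sat − γ_w while the driving shear stress uses γ_sat:
FS = [c' + γ' z cos²β tanφ'] / [γ_sat z sinβ cosβ]
γ' = 19.8 − 9.81 = 9.99 kN/m³
Numerator = 7.6 + 9.99·2.3·cos²39.7°·tan33.8° = 7.6 + 9.99·2.3·0.5920·0.6694 = 16.706 kPa
Denominator = 19.8·2.3·sin39.7°·cos39.7° = 19.8·2.3·0.6388·0.7694 = 22.381 kPa
FS = 16.706 / 22.381 = 0.746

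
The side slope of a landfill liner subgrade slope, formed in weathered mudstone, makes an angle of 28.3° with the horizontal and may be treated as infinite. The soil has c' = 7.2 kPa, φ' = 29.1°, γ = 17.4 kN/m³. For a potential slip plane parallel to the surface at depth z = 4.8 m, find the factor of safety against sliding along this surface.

For an infinite slope with a slip plane parallel to the surface (no pore pressure): FS = [c' + γz cos²β tanφ'] / [γz sinβ cosβ].
γz = 17.4·4.8 = 83.52 kN/m²
Numerator = 7.2 + 83.52·cos²28.3°·tan29.1° = 7.2 + 83.52·0.7752·0.5566 = 43.238 kPa
Denominator = 83.52·sin28.3°·cos28.3° = 83.52·0.4741·0.8805 = 34.863 kPa
FS = 43.238 / 34.863 = 1.240

FS = 1.24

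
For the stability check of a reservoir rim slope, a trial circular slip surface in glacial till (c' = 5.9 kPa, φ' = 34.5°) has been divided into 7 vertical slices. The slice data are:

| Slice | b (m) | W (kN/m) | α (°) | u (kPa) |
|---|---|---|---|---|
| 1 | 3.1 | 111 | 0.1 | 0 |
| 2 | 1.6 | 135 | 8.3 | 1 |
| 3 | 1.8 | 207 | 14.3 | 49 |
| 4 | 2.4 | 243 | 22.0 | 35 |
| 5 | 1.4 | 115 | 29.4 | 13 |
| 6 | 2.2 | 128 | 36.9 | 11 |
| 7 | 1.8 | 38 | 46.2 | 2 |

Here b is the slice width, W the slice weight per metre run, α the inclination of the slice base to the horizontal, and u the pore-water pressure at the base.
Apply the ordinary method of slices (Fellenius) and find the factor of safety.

FS = 1.70

Ordinary method of slices: FS = Σ[c'·Δl_i + (W_i cosα_i − u_i·Δl_i)·tanφ'] / Σ W_i sinα_i, with Δl_i = b_i / cosα_i.
Slice 1: Δl = 3.1/cos0.1° = 3.100 m; N'_1 = 111·cos0.1° − 0·3.100 = 111.0; c'Δl = 18.29; W sinα = 0.2
Slice 2: Δl = 1.6/cos8.3° = 1.617 m; N'_2 = 135·cos8.3° − 1·1.617 = 132.0; c'Δl = 9.54; W sinα = 19.5
Slice 3: Δl = 1.8/cos14.3° = 1.858 m; N'_3 = 207·cos14.3° − 49·1.858 = 109.6; c'Δl = 10.96; W sinα = 51.1
Slice 4: Δl = 2.4/cos22.0° = 2.588 m; N'_4 = 243·cos22.0° − 35·2.588 = 134.7; c'Δl = 15.27; W sinα = 91.0
Slice 5: Δl = 1.4/cos29.4° = 1.607 m; N'_5 = 115·cos29.4° − 13·1.607 = 79.3; c'Δl = 9.48; W sinα = 56.5
Slice 6: Δl = 2.2/cos36.9° = 2.751 m; N'_6 = 128·cos36.9° − 11·2.751 = 72.1; c'Δl = 16.23; W sinα = 76.9
Slice 7: Δl = 1.8/cos46.2° = 2.601 m; N'_7 = 38·cos46.2° − 2·2.601 = 21.1; c'Δl = 15.34; W sinα = 27.4
Σc'Δl = 95.1 kN/m; ΣN' = 659.7 kN/m; ΣW sinα = 322.6 kN/m
Resisting = 95.1 + 659.7·tan34.5° = 95.1 + 453.4 = 548.5 kN/m
FS = 548.5 / 322.6 = 1.701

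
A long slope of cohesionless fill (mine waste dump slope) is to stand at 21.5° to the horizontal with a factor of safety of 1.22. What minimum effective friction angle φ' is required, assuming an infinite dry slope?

φ' = 25.7°

FS = tanφ'/tanβ ⇒ tanφ' = FS · tanβ = 1.22 · tan21.5° = 0.4806
φ' = arctan(0.4806) = 25.67°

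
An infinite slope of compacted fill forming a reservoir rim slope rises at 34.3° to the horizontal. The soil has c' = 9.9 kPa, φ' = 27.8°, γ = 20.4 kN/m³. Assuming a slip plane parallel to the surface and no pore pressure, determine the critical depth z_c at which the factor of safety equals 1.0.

Setting FS = 1.00 in FS = [c' + γz cos²β tanφ'] / [γz sinβ cosβ] and solving for z:
z = c' / [γ cosβ (FS·sinβ − cosβ·tanφ')]
  = 9.9 / [20.4·cos34.3°·(1.00·sin34.3° − cos34.3°·tan27.8°)]
  = 9.9 / [20.4·0.8261·(1.00·0.5635 − 0.8261·0.5272)]
  = 9.9 / 2.1567 = 4.590 m

z_c = 4.59 m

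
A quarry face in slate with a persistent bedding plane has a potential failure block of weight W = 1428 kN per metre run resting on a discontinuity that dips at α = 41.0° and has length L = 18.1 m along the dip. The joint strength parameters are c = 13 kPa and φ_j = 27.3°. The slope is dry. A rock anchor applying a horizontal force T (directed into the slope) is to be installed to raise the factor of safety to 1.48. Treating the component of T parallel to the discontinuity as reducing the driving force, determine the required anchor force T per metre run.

T = 409 kN/m

Resolving forces along and normal to the sliding plane, with the horizontal anchor force T adding T·sinα to the effective normal force and T·cosα acting up the plane against the driving force:
FS = [cL + (W cosα + T sinα) tanφ_j] / [W sinα − T cosα]
Without the anchor: N' = 1077.7 kN/m, driving T_d = 936.9 kN/m, resisting R = 13·18.1 + 1077.7·tan27.3° = 791.6 kN/m, FS = 0.84.
Setting FS = 1.48 and solving for T:
1.48·(936.9 − T cos41.0°) = 791.6 + T sin41.0°·tan27.3°
T·(sin41.0°·tan27.3° + 1.48·cos41.0°) = 1.48·936.9 − 791.6
T·(0.6561·0.5161 + 1.48·0.7547) = 1386.5 − 791.6 = 595.0
T·1.4556 = 595.0
T = 408.8 kN/m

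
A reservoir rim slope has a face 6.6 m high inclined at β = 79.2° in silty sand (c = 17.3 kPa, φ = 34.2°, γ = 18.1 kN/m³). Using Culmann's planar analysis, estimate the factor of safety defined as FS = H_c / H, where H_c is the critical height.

H_c = (4c/γ) · sinβ cosφ / [1 − cos(β − φ)]
    = (4·17.3/18.1) · sin79.2°·cos34.2° / [1 − cos45.0°]
    = 3.823 · 0.8124 / 0.2929 = 10.60 m
FS = H_c / H = 10.60 / 6.6 = 1.607

FS = 1.61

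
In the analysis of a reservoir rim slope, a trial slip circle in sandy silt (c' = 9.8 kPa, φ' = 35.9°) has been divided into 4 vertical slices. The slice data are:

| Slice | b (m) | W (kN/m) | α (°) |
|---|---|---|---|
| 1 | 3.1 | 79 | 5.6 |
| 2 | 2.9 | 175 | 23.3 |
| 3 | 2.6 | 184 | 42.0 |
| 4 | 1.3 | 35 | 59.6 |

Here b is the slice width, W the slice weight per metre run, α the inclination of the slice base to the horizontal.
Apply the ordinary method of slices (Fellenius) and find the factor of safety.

FS = 1.76

Ordinary method of slices: FS = Σ[c'·Δl_i + (W_i cosα_i)·tanφ'] / Σ W_i sinα_i, with Δl_i = b_i / cosα_i.
Slice 1: Δl = 3.1/cos5.6° = 3.115 m; N'_1 = 79·cos5.6° = 78.6; c'Δl = 30.53; W sinα = 7.7
Slice 2: Δl = 2.9/cos23.3° = 3.158 m; N'_2 = 175·cos23.3° = 160.7; c'Δl = 30.94; W sinα = 69.2
Slice 3: Δl = 2.6/cos42.0° = 3.499 m; N'_3 = 184·cos42.0° = 136.7; c'Δl = 34.29; W sinα = 123.1
Slice 4: Δl = 1.3/cos59.6° = 2.569 m; N'_4 = 35·cos59.6° = 17.7; c'Δl = 25.18; W sinα = 30.2
Σc'Δl = 120.9 kN/m; ΣN' = 393.8 kN/m; ΣW sinα = 230.2 kN/m
Resisting = 120.9 + 393.8·tan35.9° = 120.9 + 285.1 = 406.0 kN/m
FS = 406.0 / 230.2 = 1.763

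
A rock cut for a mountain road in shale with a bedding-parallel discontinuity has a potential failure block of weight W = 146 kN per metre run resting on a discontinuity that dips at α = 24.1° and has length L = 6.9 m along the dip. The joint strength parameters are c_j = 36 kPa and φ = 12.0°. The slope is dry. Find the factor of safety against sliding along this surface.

FS = 4.64

Resolving the block weight along and normal to the plane and applying the Mohr–Coulomb strength on the joint:
N' = W cosα = 146·cos24.1° = 133.3 kN/m
Driving force T = W sinα = 146·sin24.1° = 59.6 kN/m
Resisting force R = c_j·L + N'·tanφ = 36·6.9 + 133.3·tan12.0° = 248.4 + 28.3 = 276.7 kN/m
FS = R / T = 276.7 / 59.6 = 4.642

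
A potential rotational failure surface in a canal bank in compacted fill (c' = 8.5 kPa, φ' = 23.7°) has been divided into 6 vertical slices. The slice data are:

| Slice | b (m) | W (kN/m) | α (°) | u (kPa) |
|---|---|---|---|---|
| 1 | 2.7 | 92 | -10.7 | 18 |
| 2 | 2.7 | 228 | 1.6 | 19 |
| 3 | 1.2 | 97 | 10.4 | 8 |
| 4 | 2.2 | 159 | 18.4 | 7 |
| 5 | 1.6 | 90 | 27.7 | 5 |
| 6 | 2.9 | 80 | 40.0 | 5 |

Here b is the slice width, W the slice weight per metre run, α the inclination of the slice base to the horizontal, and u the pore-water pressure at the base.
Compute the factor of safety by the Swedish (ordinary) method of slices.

Ordinary method of slices: FS = Σ[c'·Δl_i + (W_i cosα_i − u_i·Δl_i)·tanφ'] / Σ W_i sinα_i, with Δl_i = b_i / cosα_i.
Slice 1: Δl = 2.7/cos(-10.7°) = 2.748 m; N'_1 = 92·cos(-10.7°) − 18·2.748 = 40.9; c'Δl = 23.36; W sinα = -17.1
Slice 2: Δl = 2.7/cos1.6° = 2.701 m; N'_2 = 228·cos1.6° − 19·2.701 = 176.6; c'Δl = 22.96; W sinα = 6.4
Slice 3: Δl = 1.2/cos10.4° = 1.220 m; N'_3 = 97·cos10.4° − 8·1.220 = 85.6; c'Δl = 10.37; W sinα = 17.5
Slice 4: Δl = 2.2/cos18.4° = 2.319 m; N'_4 = 159·cos18.4° − 7·2.319 = 134.6; c'Δl = 19.71; W sinα = 50.2
Slice 5: Δl = 1.6/cos27.7° = 1.807 m; N'_5 = 90·cos27.7° − 5·1.807 = 70.6; c'Δl = 15.36; W sinα = 41.8
Slice 6: Δl = 2.9/cos40.0° = 3.786 m; N'_6 = 80·cos40.0° − 5·3.786 = 42.4; c'Δl = 32.18; W sinα = 51.4
Σc'Δl = 123.9 kN/m; ΣN' = 550.8 kN/m; ΣW sinα = 150.2 kN/m
Resisting = 123.9 + 550.8·tan23.7° = 123.9 + 241.8 = 365.7 kN/m
FS = 365.7 / 150.2 = 2.434

FS = 2.43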